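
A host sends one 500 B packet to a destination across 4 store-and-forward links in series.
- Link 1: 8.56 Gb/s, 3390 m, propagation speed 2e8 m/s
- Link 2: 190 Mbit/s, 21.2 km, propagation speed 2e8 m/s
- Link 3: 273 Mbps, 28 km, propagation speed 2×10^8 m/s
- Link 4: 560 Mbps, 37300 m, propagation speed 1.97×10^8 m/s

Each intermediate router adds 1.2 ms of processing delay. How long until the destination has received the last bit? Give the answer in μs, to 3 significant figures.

4100 μs

L = 500 × 8 = 4000 bits.
Transmission delays (L/R per hop): 0.46729, 21.0526, 14.652, 7.14286 μs; sum = 43.3148 μs.
Propagation delays (d/s per hop): 16.95, 106, 140, 189.34 μs; sum = 452.29 μs.
Processing at 3 router(s): 3 × 1.2 ms = 3600 μs.
End-to-end = 4100 μs.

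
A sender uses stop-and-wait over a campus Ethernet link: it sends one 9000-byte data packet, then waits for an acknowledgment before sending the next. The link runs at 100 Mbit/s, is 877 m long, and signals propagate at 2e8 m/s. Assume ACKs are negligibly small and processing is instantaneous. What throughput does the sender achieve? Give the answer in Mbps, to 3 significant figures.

t_tx = L/R = 72000/100000000 = 0.00072 s.
t_prop = 877/200000000 = 4.385e-06 s; RTT = 8.77e-06 s.
Cycle = t_tx + RTT = 0.00072877 s.
Throughput = L / cycle = 72000 / 0.00072877 = 98.8 Mbps.

98.8 Mbps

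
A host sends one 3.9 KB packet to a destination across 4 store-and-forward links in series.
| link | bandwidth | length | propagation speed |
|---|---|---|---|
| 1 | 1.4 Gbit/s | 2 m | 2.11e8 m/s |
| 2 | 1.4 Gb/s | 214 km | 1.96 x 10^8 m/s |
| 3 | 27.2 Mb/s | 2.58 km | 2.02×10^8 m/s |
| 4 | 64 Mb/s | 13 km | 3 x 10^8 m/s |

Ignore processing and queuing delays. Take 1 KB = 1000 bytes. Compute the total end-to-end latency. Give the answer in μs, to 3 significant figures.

2830 μs

L = 31200 bits.
Transmission delays (L/R per hop): 22.2857, 22.2857, 1147.06, 487.5 μs; sum = 1679.13 μs.
Propagation delays (d/s per hop): 0.00947867, 1091.84, 12.7723, 43.3333 μs; sum = 1147.95 μs.
End-to-end = 2830 μs.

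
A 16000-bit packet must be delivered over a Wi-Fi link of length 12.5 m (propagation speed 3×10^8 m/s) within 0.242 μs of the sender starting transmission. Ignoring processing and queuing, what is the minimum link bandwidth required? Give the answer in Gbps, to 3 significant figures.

79.9 Gbps

Propagation delay = 12.5 / 300000000 = 0.0416667 μs.
Transmission budget = 0.242 − 0.0416667 = 0.200333 μs.
R ≥ L / t_tx = 16000 bits / 2.00333e-07 s = 79.9 Gbps.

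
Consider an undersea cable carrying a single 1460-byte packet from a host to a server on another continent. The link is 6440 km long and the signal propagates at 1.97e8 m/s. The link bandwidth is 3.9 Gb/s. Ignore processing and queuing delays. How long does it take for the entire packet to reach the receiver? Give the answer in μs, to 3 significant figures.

32700 μs

L = 1460 × 8 = 11680 bits.
Transmission delay = L/R = 11680 / 3900000000 = 2.99487 μs.
Propagation delay = d/s = 6440000 m / 197000000 m/s = 32690.4 μs.
Total = 32700 μs.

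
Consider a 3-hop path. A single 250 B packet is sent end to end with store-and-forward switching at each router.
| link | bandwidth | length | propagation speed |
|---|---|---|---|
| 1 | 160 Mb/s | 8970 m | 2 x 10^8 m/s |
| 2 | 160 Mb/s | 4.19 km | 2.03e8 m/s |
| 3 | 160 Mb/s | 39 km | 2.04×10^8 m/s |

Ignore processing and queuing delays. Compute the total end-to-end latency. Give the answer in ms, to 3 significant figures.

0.294 ms

L = 250 × 8 = 2000 bits.
Transmission delay per hop = L/R = 2000/160000000 = 0.0125 ms; 3 hops → 0.0375 ms.
Propagation delays (d/s per hop): 0.04485, 0.0206404, 0.191176 ms; sum = 0.256667 ms.
End-to-end = 0.294 ms.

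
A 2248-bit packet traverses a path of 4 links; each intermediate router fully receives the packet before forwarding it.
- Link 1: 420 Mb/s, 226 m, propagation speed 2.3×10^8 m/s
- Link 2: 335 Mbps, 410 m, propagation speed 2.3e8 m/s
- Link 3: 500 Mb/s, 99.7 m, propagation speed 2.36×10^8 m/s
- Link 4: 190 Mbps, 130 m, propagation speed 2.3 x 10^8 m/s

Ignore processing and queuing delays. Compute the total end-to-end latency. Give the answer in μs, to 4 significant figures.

Transmission delays (L/R per hop): 5.35238, 6.71045, 4.496, 11.8316 μs; sum = 28.3904 μs.
Propagation delays (d/s per hop): 0.982609, 1.78261, 0.422458, 0.565217 μs; sum = 3.75289 μs.
End-to-end = 32.14 μs.

32.14 μs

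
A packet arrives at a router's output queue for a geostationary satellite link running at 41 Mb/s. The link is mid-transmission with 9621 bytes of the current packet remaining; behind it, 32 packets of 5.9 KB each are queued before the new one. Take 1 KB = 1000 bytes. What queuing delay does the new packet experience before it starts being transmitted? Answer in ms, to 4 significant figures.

38.72 ms

Each queued packet: L/R = 47200/41000000 = 1.15122 ms.
32 queued → 36.839 ms.
Plus remaining 76968 bits of current packet: 1.87727 ms.
Queuing delay = 38.72 ms.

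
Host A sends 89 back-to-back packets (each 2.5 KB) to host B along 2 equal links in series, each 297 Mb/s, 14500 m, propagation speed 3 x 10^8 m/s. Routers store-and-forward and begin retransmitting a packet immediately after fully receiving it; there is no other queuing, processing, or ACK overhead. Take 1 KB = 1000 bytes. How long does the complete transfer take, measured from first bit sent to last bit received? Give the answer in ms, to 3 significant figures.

6.16 ms

Per-hop transmission t_tx = L/R = 20000/297000000 = 0.0673401 ms.
Per-hop propagation t_prop = 14500/300000000 = 0.0483333 ms.
Pipeline fill: first packet needs 2·t_tx to clear all hops; remaining 88 packets each add one t_tx.
Total = (2+89-1)·t_tx + 2·t_prop = 90·0.0673401 + 2·0.0483333 = 6.16 ms.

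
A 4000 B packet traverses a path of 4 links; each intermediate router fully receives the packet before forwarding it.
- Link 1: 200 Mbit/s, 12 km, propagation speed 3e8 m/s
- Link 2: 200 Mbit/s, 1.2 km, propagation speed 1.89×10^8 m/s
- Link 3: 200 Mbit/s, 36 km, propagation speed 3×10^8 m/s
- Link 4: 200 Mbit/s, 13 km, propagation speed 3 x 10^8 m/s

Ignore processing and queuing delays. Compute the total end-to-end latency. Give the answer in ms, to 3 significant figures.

0.850 ms

L = 4000 × 8 = 32000 bits.
Transmission delay per hop = L/R = 32000/200000000 = 0.16 ms; 4 hops → 0.64 ms.
Propagation delays (d/s per hop): 0.04, 0.00634921, 0.12, 0.0433333 ms; sum = 0.209683 ms.
End-to-end = 0.850 ms.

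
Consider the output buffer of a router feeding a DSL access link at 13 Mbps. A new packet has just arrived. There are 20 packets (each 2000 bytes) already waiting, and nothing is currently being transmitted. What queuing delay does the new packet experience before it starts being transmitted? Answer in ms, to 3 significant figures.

24.6 ms

Each queued packet: L/R = 16000/13000000 = 1.23077 ms.
20 queued → 24.6154 ms.
Queuing delay = 24.6 ms.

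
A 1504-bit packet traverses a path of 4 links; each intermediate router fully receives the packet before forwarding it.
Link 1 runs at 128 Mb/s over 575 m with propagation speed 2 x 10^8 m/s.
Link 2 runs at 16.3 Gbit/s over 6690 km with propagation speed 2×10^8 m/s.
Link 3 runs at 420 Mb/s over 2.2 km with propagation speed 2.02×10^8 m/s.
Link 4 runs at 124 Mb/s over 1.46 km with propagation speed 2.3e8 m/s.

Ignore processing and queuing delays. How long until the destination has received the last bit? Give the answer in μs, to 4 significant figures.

Transmission delays (L/R per hop): 11.75, 0.0922699, 3.58095, 12.129 μs; sum = 27.5523 μs.
Propagation delays (d/s per hop): 2.875, 33450, 10.8911, 6.34783 μs; sum = 33470.1 μs.
End-to-end = 33500 μs.

33500 μs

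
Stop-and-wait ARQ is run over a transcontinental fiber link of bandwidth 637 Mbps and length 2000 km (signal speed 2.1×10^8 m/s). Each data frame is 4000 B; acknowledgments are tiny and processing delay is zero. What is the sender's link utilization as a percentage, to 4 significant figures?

0.2630 %

t_tx = L/R = 32000/637000000 = 5.02355e-05 s.
t_prop = 2000000/210000000 = 0.00952381 s; RTT = 0.0190476 s.
Cycle = t_tx + RTT = 0.0190979 s.
Utilization = t_tx / cycle = 5.02355e-05/0.0190979 = 0.2630 %.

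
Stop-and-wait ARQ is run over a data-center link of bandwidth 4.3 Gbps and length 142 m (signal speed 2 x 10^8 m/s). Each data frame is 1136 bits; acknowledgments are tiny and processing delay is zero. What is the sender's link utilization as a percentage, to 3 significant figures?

t_tx = L/R = 1136/4300000000 = 2.64186e-07 s.
t_prop = 142/200000000 = 7.1e-07 s; RTT = 1.42e-06 s.
Cycle = t_tx + RTT = 1.68419e-06 s.
Utilization = t_tx / cycle = 2.64186e-07/1.68419e-06 = 15.7 %.

15.7 %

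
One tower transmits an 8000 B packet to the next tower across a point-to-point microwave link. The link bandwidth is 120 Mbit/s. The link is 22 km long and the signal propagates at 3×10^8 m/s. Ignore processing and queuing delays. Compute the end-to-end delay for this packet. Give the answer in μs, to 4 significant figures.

606.7 μs

L = 8000 × 8 = 64000 bits.
Transmission delay = L/R = 64000 / 120000000 = 533.333 μs.
Propagation delay = d/s = 22000 m / 300000000 m/s = 73.3333 μs.
Total = 606.7 μs.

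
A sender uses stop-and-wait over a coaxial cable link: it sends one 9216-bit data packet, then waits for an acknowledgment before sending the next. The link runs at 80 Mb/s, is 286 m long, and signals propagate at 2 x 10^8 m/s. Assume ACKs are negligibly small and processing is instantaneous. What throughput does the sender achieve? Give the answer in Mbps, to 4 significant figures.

78.06 Mbps

t_tx = L/R = 9216/80000000 = 0.0001152 s.
t_prop = 286/200000000 = 1.43e-06 s; RTT = 2.86e-06 s.
Cycle = t_tx + RTT = 0.00011806 s.
Throughput = L / cycle = 9216 / 0.00011806 = 78.06 Mbps.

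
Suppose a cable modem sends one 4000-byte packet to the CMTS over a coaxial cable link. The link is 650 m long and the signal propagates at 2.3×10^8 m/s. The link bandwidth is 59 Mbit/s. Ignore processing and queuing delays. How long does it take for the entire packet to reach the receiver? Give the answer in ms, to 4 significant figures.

0.5452 ms

L = 4000 × 8 = 32000 bits.
Transmission delay = L/R = 32000 / 59000000 = 0.542373 ms.
Propagation delay = d/s = 650 m / 2.3e+08 m/s = 0.00282609 ms.
Total = 0.5452 ms.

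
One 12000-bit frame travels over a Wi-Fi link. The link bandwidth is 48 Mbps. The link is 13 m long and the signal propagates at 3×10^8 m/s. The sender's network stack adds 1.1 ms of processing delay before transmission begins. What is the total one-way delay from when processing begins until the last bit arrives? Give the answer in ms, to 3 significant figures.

Transmission delay = L/R = 12000 / 48000000 = 0.25 ms.
Propagation delay = d/s = 13 m / 300000000 m/s = 4.33333e-05 ms.
Plus processing delay 1.1 ms = 1.1 ms.
Total = 1.35 ms.

1.35 ms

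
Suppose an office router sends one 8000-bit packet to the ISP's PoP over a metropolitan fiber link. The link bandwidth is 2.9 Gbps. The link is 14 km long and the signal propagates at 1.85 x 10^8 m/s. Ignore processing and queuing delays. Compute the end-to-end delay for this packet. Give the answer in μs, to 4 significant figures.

78.43 μs

Transmission delay = L/R = 8000 / 2900000000 = 2.75862 μs.
Propagation delay = d/s = 14000 m / 185000000 m/s = 75.6757 μs.
Total = 78.43 μs.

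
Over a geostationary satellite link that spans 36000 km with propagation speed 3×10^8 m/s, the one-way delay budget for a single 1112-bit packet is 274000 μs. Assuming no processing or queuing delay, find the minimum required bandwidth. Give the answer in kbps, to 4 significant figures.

Propagation delay = 36000000 / 300000000 = 120000 μs.
Transmission budget = 274000 − 120000 = 154000 μs.
R ≥ L / t_tx = 1112 bits / 0.154 s = 7.221 kbps.

7.221 kbps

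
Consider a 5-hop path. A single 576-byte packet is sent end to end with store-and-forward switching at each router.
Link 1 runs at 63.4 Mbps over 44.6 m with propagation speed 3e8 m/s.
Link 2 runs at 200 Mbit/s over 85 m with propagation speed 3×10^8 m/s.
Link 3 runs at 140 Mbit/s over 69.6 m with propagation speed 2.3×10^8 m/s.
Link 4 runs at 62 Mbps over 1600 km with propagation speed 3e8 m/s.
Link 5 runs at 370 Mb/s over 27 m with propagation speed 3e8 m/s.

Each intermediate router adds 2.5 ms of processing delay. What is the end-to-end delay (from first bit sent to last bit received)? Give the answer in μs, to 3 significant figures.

L = 576 × 8 = 4608 bits.
Transmission delays (L/R per hop): 72.6814, 23.04, 32.9143, 74.3226, 12.4541 μs; sum = 215.412 μs.
Propagation delays (d/s per hop): 0.148667, 0.283333, 0.302609, 5333.33, 0.09 μs; sum = 5334.16 μs.
Processing at 4 router(s): 4 × 2.5 ms = 10000 μs.
End-to-end = 15500 μs.

15500 μs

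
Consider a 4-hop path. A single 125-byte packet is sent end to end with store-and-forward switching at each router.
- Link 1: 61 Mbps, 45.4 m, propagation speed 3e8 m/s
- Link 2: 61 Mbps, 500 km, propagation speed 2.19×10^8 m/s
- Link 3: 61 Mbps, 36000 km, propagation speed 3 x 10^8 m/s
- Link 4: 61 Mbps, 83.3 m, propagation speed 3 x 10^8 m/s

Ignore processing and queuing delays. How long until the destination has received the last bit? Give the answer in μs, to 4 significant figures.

122300 μs

L = 125 × 8 = 1000 bits.
Transmission delay per hop = L/R = 1000/61000000 = 16.3934 μs; 4 hops → 65.5738 μs.
Propagation delays (d/s per hop): 0.151333, 2283.11, 120000, 0.277667 μs; sum = 122284 μs.
End-to-end = 122300 μs.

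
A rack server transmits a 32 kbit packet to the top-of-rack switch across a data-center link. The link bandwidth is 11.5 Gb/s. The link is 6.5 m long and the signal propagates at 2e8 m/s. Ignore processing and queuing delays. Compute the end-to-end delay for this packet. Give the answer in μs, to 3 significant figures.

2.82 μs

L = 32000 bits.
Transmission delay = L/R = 32000 / 11500000000 = 2.78261 μs.
Propagation delay = d/s = 6.5 m / 200000000 m/s = 0.0325 μs.
Total = 2.82 μs.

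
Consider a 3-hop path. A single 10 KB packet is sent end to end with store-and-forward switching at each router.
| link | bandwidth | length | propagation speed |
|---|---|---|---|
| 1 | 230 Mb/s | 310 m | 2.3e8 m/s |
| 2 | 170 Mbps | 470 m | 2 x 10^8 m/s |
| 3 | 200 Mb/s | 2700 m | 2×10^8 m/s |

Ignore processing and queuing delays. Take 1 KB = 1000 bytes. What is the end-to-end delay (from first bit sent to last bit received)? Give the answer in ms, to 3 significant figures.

L = 80000 bits.
Transmission delays (L/R per hop): 0.347826, 0.470588, 0.4 ms; sum = 1.21841 ms.
Propagation delays (d/s per hop): 0.00134783, 0.00235, 0.0135 ms; sum = 0.0171978 ms.
End-to-end = 1.24 ms.

1.24 ms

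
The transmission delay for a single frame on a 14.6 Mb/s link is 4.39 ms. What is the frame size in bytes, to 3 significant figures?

L = R × t_tx = 14600000 b/s × 0.00439 s = 64094 bits.
In bytes: 64094 / 8 = 8010 bytes.

8010 bytes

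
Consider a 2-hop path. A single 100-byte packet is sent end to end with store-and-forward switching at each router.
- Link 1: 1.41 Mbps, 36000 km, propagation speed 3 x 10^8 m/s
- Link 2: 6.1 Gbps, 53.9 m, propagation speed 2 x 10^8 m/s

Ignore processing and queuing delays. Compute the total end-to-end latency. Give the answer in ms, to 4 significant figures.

L = 100 × 8 = 800 bits.
Transmission delays (L/R per hop): 0.567376, 0.000131148 ms; sum = 0.567507 ms.
Propagation delays (d/s per hop): 120, 0.0002695 ms; sum = 120 ms.
End-to-end = 120.6 ms.

120.6 ms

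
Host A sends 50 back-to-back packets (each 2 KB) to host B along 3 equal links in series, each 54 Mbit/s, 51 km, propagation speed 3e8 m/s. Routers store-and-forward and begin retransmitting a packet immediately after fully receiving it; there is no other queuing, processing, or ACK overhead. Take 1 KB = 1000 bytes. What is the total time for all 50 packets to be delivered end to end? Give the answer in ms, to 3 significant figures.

15.9 ms

Per-hop transmission t_tx = L/R = 16000/54000000 = 0.296296 ms.
Per-hop propagation t_prop = 51000/300000000 = 0.17 ms.
Pipeline fill: first packet needs 3·t_tx to clear all hops; remaining 49 packets each add one t_tx.
Total = (3+50-1)·t_tx + 3·t_prop = 52·0.296296 + 3·0.17 = 15.9 ms.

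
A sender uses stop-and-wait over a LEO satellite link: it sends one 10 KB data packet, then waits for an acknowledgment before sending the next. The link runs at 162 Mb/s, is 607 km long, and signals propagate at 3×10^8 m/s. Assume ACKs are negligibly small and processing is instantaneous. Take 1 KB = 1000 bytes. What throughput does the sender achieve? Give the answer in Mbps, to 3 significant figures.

17.6 Mbps

t_tx = L/R = 80000/162000000 = 0.000493827 s.
t_prop = 607000/300000000 = 0.00202333 s; RTT = 0.00404667 s.
Cycle = t_tx + RTT = 0.00454049 s.
Throughput = L / cycle = 80000 / 0.00454049 = 17.6 Mbps.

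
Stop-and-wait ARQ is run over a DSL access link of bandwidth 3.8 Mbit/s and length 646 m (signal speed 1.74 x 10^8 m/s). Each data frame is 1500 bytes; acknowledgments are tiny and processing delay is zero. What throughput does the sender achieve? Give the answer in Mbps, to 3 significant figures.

t_tx = L/R = 12000/3800000 = 0.00315789 s.
t_prop = 646/174000000 = 3.71264e-06 s; RTT = 7.42529e-06 s.
Cycle = t_tx + RTT = 0.00316532 s.
Throughput = L / cycle = 12000 / 0.00316532 = 3.79 Mbps.

3.79 Mbps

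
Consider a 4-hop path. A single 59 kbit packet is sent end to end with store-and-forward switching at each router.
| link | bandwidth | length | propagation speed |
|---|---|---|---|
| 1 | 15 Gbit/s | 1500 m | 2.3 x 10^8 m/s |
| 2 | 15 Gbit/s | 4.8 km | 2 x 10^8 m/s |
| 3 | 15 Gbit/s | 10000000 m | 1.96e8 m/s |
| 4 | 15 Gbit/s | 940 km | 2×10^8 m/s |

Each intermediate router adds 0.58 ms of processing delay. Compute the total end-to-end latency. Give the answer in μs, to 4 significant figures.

57510 μs

L = 59000 bits.
Transmission delay per hop = L/R = 59000/15000000000 = 3.93333 μs; 4 hops → 15.7333 μs.
Propagation delays (d/s per hop): 6.52174, 24, 51020.4, 4700 μs; sum = 55750.9 μs.
Processing at 3 router(s): 3 × 0.58 ms = 1740 μs.
End-to-end = 57510 μs.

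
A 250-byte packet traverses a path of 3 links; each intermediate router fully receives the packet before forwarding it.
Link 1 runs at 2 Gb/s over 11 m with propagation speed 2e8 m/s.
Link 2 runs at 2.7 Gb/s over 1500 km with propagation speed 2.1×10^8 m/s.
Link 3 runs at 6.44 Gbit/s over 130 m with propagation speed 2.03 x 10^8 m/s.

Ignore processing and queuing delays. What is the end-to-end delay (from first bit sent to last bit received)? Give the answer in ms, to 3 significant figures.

L = 250 × 8 = 2000 bits.
Transmission delays (L/R per hop): 0.001, 0.000740741, 0.000310559 ms; sum = 0.0020513 ms.
Propagation delays (d/s per hop): 5.5e-05, 7.14286, 0.000640394 ms; sum = 7.14355 ms.
End-to-end = 7.15 ms.

7.15 ms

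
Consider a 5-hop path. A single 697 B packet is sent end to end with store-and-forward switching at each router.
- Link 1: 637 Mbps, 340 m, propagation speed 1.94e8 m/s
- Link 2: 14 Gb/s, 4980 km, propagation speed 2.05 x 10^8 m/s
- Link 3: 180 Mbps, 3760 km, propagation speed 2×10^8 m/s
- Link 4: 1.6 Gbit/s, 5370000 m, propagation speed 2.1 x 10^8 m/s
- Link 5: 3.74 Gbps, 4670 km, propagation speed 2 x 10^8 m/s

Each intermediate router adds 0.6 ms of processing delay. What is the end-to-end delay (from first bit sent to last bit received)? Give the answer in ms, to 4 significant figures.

94.46 ms

L = 697 × 8 = 5576 bits.
Transmission delays (L/R per hop): 0.00875353, 0.000398286, 0.0309778, 0.003485, 0.00149091 ms; sum = 0.0451055 ms.
Propagation delays (d/s per hop): 0.00175258, 24.2927, 18.8, 25.5714, 23.35 ms; sum = 92.0159 ms.
Processing at 4 router(s): 4 × 0.6 ms = 2.4 ms.
End-to-end = 94.46 ms.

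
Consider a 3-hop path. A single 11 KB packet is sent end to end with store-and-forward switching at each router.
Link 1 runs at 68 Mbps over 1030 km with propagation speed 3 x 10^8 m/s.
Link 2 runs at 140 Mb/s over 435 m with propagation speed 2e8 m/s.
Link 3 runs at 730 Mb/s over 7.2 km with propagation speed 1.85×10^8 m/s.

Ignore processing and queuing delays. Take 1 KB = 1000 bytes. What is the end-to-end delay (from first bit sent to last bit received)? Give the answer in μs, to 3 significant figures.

L = 88000 bits.
Transmission delays (L/R per hop): 1294.12, 628.571, 120.548 μs; sum = 2043.24 μs.
Propagation delays (d/s per hop): 3433.33, 2.175, 38.9189 μs; sum = 3474.43 μs.
End-to-end = 5520 μs.

5520 μs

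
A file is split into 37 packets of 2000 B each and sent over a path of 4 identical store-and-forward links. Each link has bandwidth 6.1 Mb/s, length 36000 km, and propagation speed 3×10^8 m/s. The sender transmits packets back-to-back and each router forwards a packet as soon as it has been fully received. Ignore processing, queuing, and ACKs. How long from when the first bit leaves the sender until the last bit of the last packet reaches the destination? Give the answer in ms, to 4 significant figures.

584.9 ms

Per-hop transmission t_tx = L/R = 16000/6100000 = 2.62295 ms.
Per-hop propagation t_prop = 36000000/300000000 = 120 ms.
Pipeline fill: first packet needs 4·t_tx to clear all hops; remaining 36 packets each add one t_tx.
Total = (4+37-1)·t_tx + 4·t_prop = 40·2.62295 + 4·120 = 584.9 ms.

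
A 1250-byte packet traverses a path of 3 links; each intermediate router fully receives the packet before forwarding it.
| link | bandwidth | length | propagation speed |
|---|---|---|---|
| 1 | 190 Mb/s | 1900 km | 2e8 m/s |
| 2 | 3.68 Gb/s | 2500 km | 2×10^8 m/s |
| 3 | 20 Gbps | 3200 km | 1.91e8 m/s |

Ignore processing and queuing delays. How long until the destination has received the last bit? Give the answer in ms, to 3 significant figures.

L = 1250 × 8 = 10000 bits.
Transmission delays (L/R per hop): 0.0526316, 0.00271739, 0.0005 ms; sum = 0.055849 ms.
Propagation delays (d/s per hop): 9.5, 12.5, 16.7539 ms; sum = 38.7539 ms.
End-to-end = 38.8 ms.

38.8 ms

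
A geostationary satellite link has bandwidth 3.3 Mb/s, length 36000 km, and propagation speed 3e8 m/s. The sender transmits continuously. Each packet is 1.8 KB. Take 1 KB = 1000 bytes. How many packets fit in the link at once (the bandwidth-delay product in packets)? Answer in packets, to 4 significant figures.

Propagation delay = 36000000 / 300000000 = 0.12 s.
BDP = R × t_prop = 3300000 × 0.12 = 396000 bits.
In packets of 14400 bits: 27.50 packets.

27.50 packets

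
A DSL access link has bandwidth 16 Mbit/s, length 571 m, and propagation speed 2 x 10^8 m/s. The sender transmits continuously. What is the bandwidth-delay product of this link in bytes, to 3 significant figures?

Propagation delay = 571 / 200000000 = 2.855e-06 s.
BDP = R × t_prop = 16000000 × 2.855e-06 = 45.68 bits.
In bytes: 45.68/8 = 5.71 bytes.

5.71 bytes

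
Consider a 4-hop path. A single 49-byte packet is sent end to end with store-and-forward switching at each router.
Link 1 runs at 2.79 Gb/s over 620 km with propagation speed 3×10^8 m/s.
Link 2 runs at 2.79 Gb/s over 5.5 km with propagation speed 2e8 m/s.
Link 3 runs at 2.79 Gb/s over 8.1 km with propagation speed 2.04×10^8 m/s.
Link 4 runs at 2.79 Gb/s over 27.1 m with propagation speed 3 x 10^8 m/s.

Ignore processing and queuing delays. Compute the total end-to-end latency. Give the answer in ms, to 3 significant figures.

2.13 ms

L = 49 × 8 = 392 bits.
Transmission delay per hop = L/R = 392/2790000000 = 0.000140502 ms; 4 hops → 0.000562007 ms.
Propagation delays (d/s per hop): 2.06667, 0.0275, 0.0397059, 9.03333e-05 ms; sum = 2.13396 ms.
End-to-end = 2.13 ms.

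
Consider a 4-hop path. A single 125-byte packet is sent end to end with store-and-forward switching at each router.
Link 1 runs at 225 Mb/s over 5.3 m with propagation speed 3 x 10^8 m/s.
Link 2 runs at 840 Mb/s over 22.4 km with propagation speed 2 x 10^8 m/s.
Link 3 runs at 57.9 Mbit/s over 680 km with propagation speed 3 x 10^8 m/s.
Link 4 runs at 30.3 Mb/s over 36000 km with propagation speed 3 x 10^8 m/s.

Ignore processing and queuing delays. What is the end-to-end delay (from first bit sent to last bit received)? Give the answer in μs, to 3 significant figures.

122000 μs

L = 125 × 8 = 1000 bits.
Transmission delays (L/R per hop): 4.44444, 1.19048, 17.2712, 33.0033 μs; sum = 55.9094 μs.
Propagation delays (d/s per hop): 0.0176667, 112, 2266.67, 120000 μs; sum = 122379 μs.
End-to-end = 122000 μs.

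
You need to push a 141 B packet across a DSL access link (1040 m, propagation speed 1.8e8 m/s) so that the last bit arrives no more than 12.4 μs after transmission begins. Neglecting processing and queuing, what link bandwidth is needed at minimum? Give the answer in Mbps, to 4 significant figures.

170.3 Mbps

L = 1128 bits.
Propagation delay = 1040 / 180000000 = 5.77778 μs.
Transmission budget = 12.4 − 5.77778 = 6.62222 μs.
R ≥ L / t_tx = 1128 bits / 6.62222e-06 s = 170.3 Mbps.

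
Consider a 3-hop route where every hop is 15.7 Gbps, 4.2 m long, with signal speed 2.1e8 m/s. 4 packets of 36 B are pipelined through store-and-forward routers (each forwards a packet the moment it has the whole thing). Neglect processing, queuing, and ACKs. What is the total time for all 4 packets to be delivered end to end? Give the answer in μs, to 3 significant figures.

0.170 μs

Per-hop transmission t_tx = L/R = 288/15700000000 = 0.0183439 μs.
Per-hop propagation t_prop = 4.2/210000000 = 0.02 μs.
Pipeline fill: first packet needs 3·t_tx to clear all hops; remaining 3 packets each add one t_tx.
Total = (3+4-1)·t_tx + 3·t_prop = 6·0.0183439 + 3·0.02 = 0.170 μs.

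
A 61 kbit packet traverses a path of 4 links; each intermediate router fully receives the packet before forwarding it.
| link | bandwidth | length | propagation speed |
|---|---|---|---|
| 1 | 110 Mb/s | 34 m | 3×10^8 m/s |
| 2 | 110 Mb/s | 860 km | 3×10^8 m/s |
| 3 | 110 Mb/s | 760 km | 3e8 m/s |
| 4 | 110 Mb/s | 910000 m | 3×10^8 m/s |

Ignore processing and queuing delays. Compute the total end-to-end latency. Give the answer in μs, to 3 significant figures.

10700 μs

L = 61000 bits.
Transmission delay per hop = L/R = 61000/110000000 = 554.545 μs; 4 hops → 2218.18 μs.
Propagation delays (d/s per hop): 0.113333, 2866.67, 2533.33, 3033.33 μs; sum = 8433.45 μs.
End-to-end = 10700 μs.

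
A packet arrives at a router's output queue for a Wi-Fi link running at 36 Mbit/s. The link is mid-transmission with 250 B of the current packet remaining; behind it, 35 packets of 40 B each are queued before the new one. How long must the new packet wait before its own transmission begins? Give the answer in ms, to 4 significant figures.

0.3667 ms

Each queued packet: L/R = 320/36000000 = 0.00888889 ms.
35 queued → 0.311111 ms.
Plus remaining 2000 bits of current packet: 0.0555556 ms.
Queuing delay = 0.3667 ms.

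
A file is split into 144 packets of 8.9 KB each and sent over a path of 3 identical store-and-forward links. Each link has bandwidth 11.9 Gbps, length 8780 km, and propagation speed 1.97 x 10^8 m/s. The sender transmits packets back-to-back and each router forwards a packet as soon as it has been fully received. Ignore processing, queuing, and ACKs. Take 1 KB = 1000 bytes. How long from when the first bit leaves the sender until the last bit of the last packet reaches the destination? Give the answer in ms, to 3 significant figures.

135 ms

Per-hop transmission t_tx = L/R = 71200/11900000000 = 0.00598319 ms.
Per-hop propagation t_prop = 8780000/197000000 = 44.5685 ms.
Pipeline fill: first packet needs 3·t_tx to clear all hops; remaining 143 packets each add one t_tx.
Total = (3+144-1)·t_tx + 3·t_prop = 146·0.00598319 + 3·44.5685 = 135 ms.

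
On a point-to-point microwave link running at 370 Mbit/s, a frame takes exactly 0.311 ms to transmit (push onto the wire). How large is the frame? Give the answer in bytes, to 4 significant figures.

L = R × t_tx = 370000000 b/s × 0.000311 s = 115070 bits.
In bytes: 115070 / 8 = 14380 bytes.

14380 bytes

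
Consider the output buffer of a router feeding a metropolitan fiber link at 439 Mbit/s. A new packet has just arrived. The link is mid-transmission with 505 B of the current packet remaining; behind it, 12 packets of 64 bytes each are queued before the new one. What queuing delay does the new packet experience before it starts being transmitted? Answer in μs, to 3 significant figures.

23.2 μs

Each queued packet: L/R = 512/439000000 = 1.16629 μs.
12 queued → 13.9954 μs.
Plus remaining 4040 bits of current packet: 9.20273 μs.
Queuing delay = 23.2 μs.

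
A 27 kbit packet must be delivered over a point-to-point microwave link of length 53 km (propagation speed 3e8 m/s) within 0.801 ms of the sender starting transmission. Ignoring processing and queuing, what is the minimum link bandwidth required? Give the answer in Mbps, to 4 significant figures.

43.25 Mbps

Propagation delay = 53000 / 300000000 = 0.176667 ms.
Transmission budget = 0.801 − 0.176667 = 0.624333 ms.
R ≥ L / t_tx = 27000 bits / 0.000624333 s = 43.25 Mbps.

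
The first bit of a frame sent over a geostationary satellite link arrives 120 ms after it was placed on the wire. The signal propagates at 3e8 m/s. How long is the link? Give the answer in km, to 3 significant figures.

d = s × t_prop = 300000000 × 0.12 = 36000 km.

36000 km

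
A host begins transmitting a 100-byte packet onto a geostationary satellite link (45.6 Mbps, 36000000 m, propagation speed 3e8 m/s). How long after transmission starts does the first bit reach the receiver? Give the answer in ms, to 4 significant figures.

First bit experiences only propagation delay: d/s = 36000000/300000000 = 120.0 ms.

120.0 ms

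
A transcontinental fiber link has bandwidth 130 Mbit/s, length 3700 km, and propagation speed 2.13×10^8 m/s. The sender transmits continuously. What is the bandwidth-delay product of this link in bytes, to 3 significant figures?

Propagation delay = 3700000 / 213000000 = 0.0173709 s.
BDP = R × t_prop = 130000000 × 0.0173709 = 2258220 bits.
In bytes: 2258220/8 = 282000 bytes.

282000 bytes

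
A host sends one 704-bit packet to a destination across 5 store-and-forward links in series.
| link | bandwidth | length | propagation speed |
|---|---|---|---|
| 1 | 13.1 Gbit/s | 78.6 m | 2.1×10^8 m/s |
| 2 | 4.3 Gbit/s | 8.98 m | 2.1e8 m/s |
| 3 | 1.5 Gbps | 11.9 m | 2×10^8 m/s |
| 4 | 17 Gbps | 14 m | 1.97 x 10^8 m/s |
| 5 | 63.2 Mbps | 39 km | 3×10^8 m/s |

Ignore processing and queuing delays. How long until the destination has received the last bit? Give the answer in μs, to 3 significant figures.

142 μs

Transmission delays (L/R per hop): 0.0537405, 0.163721, 0.469333, 0.0414118, 11.1392 μs; sum = 11.8674 μs.
Propagation delays (d/s per hop): 0.374286, 0.0427619, 0.0595, 0.071066, 130 μs; sum = 130.548 μs.
End-to-end = 142 μs.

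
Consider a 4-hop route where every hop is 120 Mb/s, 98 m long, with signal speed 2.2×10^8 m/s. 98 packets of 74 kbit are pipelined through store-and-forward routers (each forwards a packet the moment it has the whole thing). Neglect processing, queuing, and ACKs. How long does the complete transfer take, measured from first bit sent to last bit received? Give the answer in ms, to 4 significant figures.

62.29 ms

Per-hop transmission t_tx = L/R = 74000/120000000 = 0.616667 ms.
Per-hop propagation t_prop = 98/2.2e+08 = 0.000445455 ms.
Pipeline fill: first packet needs 4·t_tx to clear all hops; remaining 97 packets each add one t_tx.
Total = (4+98-1)·t_tx + 4·t_prop = 101·0.616667 + 4·0.000445455 = 62.29 ms.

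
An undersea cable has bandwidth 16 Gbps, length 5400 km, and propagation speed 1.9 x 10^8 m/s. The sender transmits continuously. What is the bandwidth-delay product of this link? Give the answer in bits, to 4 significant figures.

Propagation delay = 5400000 / 190000000 = 0.0284211 s.
BDP = R × t_prop = 16000000000 × 0.0284211 = 454737000 bits.

454700000 bits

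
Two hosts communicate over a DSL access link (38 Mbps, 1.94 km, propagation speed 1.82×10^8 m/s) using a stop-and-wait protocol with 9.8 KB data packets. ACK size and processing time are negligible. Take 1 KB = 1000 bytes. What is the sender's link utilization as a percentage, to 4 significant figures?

t_tx = L/R = 78400/38000000 = 0.00206316 s.
t_prop = 1940/182000000 = 1.06593e-05 s; RTT = 2.13187e-05 s.
Cycle = t_tx + RTT = 0.00208448 s.
Utilization = t_tx / cycle = 0.00206316/0.00208448 = 98.98 %.

98.98 %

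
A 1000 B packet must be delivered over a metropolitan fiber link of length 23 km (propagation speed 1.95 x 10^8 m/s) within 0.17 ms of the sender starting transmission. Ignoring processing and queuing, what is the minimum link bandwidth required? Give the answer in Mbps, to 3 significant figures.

L = 8000 bits.
Propagation delay = 23000 / 195000000 = 0.117949 ms.
Transmission budget = 0.17 − 0.117949 = 0.0520513 ms.
R ≥ L / t_tx = 8000 bits / 5.20513e-05 s = 154 Mbps.

154 Mbps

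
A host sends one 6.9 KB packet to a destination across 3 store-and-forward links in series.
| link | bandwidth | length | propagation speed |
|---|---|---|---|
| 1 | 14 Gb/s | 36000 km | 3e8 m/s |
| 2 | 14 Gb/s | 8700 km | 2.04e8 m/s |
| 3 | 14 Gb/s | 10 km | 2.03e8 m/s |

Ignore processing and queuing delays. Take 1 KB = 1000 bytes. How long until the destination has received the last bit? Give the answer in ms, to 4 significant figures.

162.7 ms

L = 55200 bits.
Transmission delay per hop = L/R = 55200/14000000000 = 0.00394286 ms; 3 hops → 0.0118286 ms.
Propagation delays (d/s per hop): 120, 42.6471, 0.0492611 ms; sum = 162.696 ms.
End-to-end = 162.7 ms.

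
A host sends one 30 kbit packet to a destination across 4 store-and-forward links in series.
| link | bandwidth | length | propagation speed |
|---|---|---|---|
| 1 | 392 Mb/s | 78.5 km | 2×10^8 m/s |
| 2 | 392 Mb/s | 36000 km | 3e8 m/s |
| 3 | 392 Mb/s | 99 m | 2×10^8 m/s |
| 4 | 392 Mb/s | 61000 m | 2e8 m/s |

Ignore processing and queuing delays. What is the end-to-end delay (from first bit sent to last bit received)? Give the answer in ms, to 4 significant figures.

121.0 ms

L = 30000 bits.
Transmission delay per hop = L/R = 30000/392000000 = 0.0765306 ms; 4 hops → 0.306122 ms.
Propagation delays (d/s per hop): 0.3925, 120, 0.000495, 0.305 ms; sum = 120.698 ms.
End-to-end = 121.0 ms.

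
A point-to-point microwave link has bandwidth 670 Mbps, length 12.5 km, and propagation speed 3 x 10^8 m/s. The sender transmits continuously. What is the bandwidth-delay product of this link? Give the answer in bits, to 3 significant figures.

Propagation delay = 12500 / 300000000 = 4.16667e-05 s.
BDP = R × t_prop = 670000000 × 4.16667e-05 = 27916.7 bits.

27900 bits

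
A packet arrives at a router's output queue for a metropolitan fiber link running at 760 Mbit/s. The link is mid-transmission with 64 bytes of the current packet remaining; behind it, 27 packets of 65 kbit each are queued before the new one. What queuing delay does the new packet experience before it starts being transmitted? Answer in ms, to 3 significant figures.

2.31 ms

Each queued packet: L/R = 65000/760000000 = 0.0855263 ms.
27 queued → 2.30921 ms.
Plus remaining 512 bits of current packet: 0.000673684 ms.
Queuing delay = 2.31 ms.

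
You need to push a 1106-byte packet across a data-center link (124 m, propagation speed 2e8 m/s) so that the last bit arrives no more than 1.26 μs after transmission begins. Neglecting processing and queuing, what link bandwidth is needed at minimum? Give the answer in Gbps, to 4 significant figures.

L = 8848 bits.
Propagation delay = 124 / 200000000 = 0.62 μs.
Transmission budget = 1.26 − 0.62 = 0.64 μs.
R ≥ L / t_tx = 8848 bits / 6.4e-07 s = 13.83 Gbps.

13.83 Gbps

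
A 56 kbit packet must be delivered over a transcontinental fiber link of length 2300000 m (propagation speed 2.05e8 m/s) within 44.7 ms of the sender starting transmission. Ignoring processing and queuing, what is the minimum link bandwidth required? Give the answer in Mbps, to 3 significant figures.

1.67 Mbps

Propagation delay = 2300000 / 2.05e+08 = 11.2195 ms.
Transmission budget = 44.7 − 11.2195 = 33.4805 ms.
R ≥ L / t_tx = 56000 bits / 0.0334805 s = 1.67 Mbps.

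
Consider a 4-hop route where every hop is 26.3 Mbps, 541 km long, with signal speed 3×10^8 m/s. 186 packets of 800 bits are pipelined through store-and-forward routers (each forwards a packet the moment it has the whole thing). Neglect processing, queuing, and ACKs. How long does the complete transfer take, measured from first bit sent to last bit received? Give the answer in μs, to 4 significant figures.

12960 μs

Per-hop transmission t_tx = L/R = 800/26300000 = 30.4183 μs.
Per-hop propagation t_prop = 541000/300000000 = 1803.33 μs.
Pipeline fill: first packet needs 4·t_tx to clear all hops; remaining 185 packets each add one t_tx.
Total = (4+186-1)·t_tx + 4·t_prop = 189·30.4183 + 4·1803.33 = 12960 μs.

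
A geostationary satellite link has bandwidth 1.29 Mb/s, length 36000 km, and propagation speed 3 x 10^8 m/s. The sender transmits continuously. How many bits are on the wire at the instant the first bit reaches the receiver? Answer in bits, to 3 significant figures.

Propagation delay = 36000000 / 300000000 = 0.12 s.
BDP = R × t_prop = 1290000 × 0.12 = 154800 bits.

155000 bits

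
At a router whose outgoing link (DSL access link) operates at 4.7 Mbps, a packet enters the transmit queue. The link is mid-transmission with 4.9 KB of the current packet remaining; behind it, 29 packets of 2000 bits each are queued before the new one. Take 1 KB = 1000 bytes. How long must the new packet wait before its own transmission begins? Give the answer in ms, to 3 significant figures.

20.7 ms

Each queued packet: L/R = 2000/4700000 = 0.425532 ms.
29 queued → 12.3404 ms.
Plus remaining 39200 bits of current packet: 8.34043 ms.
Queuing delay = 20.7 ms.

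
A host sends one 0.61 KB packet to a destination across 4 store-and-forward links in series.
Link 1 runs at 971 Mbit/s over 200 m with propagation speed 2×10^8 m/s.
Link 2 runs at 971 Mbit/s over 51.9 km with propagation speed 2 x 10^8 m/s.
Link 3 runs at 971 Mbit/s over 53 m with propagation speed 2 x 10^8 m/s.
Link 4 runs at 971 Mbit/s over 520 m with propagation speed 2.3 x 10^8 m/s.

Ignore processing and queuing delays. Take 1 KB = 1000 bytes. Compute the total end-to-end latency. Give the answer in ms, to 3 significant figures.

0.283 ms

L = 4880 bits.
Transmission delay per hop = L/R = 4880/971000000 = 0.00502575 ms; 4 hops → 0.020103 ms.
Propagation delays (d/s per hop): 0.001, 0.2595, 0.000265, 0.00226087 ms; sum = 0.263026 ms.
End-to-end = 0.283 ms.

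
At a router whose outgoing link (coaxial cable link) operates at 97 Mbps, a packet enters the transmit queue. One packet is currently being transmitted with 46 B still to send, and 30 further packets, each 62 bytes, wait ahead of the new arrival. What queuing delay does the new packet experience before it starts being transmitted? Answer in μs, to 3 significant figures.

157 μs

Each queued packet: L/R = 496/97000000 = 5.1134 μs.
30 queued → 153.402 μs.
Plus remaining 368 bits of current packet: 3.79381 μs.
Queuing delay = 157 μs.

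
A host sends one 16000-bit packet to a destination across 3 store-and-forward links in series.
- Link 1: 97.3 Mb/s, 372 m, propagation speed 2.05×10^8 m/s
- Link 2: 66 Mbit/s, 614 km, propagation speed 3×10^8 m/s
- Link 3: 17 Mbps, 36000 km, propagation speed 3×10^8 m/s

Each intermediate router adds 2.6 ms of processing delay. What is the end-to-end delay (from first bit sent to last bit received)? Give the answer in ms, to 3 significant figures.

129 ms

Transmission delays (L/R per hop): 0.16444, 0.242424, 0.941176 ms; sum = 1.34804 ms.
Propagation delays (d/s per hop): 0.00181463, 2.04667, 120 ms; sum = 122.048 ms.
Processing at 2 router(s): 2 × 2.6 ms = 5.2 ms.
End-to-end = 129 ms.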